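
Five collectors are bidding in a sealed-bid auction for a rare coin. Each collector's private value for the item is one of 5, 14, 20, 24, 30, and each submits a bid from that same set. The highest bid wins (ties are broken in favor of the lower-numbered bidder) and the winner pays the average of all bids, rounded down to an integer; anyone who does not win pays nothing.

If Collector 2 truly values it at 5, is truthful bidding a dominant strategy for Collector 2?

Yes

Check each profile of the others' bids and compare truth against every alternative bid.
Others bid (5, 14, 14, 14): truth gives 0, best alternative gives -7.
Others bid (5, 5, 14, 14): truth gives 0, best alternative gives -5.
Others bid (5, 14, 5, 14): truth gives 0, best alternative gives -5.
Others bid (5, 14, 14, 5): truth gives 0, best alternative gives -5.
Others bid (5, 5, 5, 14): truth gives 0, best alternative gives -3.
Others bid (5, 5, 14, 5): truth gives 0, best alternative gives -3.
(Remaining 619 profiles checked similarly; truth is weakly best in each.)
In every case the truthful bid is at least as good as any alternative, so it is a dominant strategy.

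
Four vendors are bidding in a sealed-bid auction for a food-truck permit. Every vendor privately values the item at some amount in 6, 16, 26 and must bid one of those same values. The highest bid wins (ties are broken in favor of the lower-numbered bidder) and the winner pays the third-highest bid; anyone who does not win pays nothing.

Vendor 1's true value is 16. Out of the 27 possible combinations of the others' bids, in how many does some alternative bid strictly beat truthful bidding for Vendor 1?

3

Others bid (6, 6, 26): truth gives 0; bid 26 gives 10 > 0. Violating.
Others bid (6, 26, 6): truth gives 0; bid 26 gives 10 > 0. Violating.
Others bid (26, 6, 6): truth gives 0; bid 26 gives 10 > 0. Violating.
Others bid (6, 6, 6): truth gives 10; no alternative beats it.
Others bid (6, 6, 16): truth gives 10; no alternative beats it.
(Checking all 27 profiles: 3 have a profitable deviation, 24 do not.)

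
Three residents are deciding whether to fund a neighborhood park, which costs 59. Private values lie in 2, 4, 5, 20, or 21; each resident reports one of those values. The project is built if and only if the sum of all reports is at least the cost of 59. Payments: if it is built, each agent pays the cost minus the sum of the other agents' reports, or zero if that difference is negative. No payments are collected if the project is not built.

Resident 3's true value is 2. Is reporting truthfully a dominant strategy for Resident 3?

Check each profile of the others' reports and compare truth against every alternative report.
Others report (2, 2): truth gives 0, best alternative gives 0.
Others report (2, 4): truth gives 0, best alternative gives 0.
Others report (2, 5): truth gives 0, best alternative gives 0.
Others report (2, 20): truth gives 0, best alternative gives 0.
Others report (2, 21): truth gives 0, best alternative gives 0.
Others report (4, 2): truth gives 0, best alternative gives 0.
(Remaining 19 profiles checked similarly; truth is weakly best in each.)
In every case the truthful report is at least as good as any alternative, so it is a dominant strategy.

Yes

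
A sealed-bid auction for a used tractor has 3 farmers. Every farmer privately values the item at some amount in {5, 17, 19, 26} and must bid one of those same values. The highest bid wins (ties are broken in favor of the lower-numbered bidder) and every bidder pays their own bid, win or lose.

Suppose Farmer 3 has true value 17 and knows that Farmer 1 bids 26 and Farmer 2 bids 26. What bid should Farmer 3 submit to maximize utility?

Bid 5: loses but pays 5, utility -5.
Bid 17: loses but pays 17, utility -17.
Bid 19: loses but pays 19, utility -19.
Bid 26: loses but pays 26, utility -26.
The best choice is 5 with utility -5.

5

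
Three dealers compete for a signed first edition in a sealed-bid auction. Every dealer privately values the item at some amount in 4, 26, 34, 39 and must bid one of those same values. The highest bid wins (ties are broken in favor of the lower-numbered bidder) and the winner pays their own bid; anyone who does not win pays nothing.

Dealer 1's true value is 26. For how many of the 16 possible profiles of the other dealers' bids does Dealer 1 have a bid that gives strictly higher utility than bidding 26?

Others bid (4, 4): truth gives 0; bid 4 gives 22 > 0. Violating.
Others bid (4, 26): truth gives 0; no alternative beats it.
Others bid (4, 34): truth gives 0; no alternative beats it.
(Checking all 16 profiles: 1 has a profitable deviation, 15 do not.)

1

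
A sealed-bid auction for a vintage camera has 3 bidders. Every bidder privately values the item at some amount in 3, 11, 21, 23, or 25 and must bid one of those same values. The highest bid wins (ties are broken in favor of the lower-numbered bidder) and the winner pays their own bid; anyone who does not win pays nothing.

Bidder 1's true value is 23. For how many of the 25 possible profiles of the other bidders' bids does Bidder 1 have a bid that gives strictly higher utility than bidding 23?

Others bid (3, 3): truth gives 0; bid 3 gives 20 > 0. Violating.
Others bid (3, 11): truth gives 0; bid 11 gives 12 > 0. Violating.
Others bid (3, 21): truth gives 0; bid 21 gives 2 > 0. Violating.
Others bid (11, 3): truth gives 0; bid 11 gives 12 > 0. Violating.
Others bid (3, 23): truth gives 0; no alternative beats it.
Others bid (3, 25): truth gives 0; no alternative beats it.
(Checking all 25 profiles: 9 have a profitable deviation, 16 do not.)

9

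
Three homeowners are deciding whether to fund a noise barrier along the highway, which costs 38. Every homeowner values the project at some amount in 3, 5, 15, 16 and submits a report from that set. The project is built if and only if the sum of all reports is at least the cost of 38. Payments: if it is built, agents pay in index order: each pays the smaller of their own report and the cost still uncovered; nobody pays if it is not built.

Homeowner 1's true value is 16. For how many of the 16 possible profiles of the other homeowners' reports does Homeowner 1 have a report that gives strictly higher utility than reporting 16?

4

Others report (15, 15): truth gives 0; report 15 gives 1 > 0. Violating.
Others report (15, 16): truth gives 0; report 15 gives 1 > 0. Violating.
Others report (16, 15): truth gives 0; report 15 gives 1 > 0. Violating.
Others report (16, 16): truth gives 0; report 15 gives 1 > 0. Violating.
Others report (3, 3): truth gives 0; no alternative beats it.
Others report (3, 5): truth gives 0; no alternative beats it.
(Checking all 16 profiles: 4 have a profitable deviation, 12 do not.)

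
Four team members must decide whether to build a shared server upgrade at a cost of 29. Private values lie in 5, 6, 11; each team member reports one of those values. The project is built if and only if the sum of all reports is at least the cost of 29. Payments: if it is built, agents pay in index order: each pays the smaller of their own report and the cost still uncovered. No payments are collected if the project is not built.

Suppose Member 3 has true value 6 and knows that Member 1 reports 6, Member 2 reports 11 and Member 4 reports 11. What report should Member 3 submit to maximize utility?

5

Report 5: project built, pays 5, utility 6 - 5 = 1.
Report 6: project built, pays 6, utility 6 - 6 = 0.
Report 11: project built, pays 11, utility 6 - 11 = -5.
The best choice is 5 with utility 1.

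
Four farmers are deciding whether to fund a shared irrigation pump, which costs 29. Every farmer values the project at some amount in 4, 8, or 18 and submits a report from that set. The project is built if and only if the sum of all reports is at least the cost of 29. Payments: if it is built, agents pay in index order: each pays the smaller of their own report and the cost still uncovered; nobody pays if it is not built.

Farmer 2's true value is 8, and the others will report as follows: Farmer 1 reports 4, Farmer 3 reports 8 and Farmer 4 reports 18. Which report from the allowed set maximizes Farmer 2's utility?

4

Report 4: project built, pays 4, utility 8 - 4 = 4.
Report 8: project built, pays 8, utility 8 - 8 = 0.
Report 18: project built, pays 18, utility 8 - 18 = -10.
The best choice is 4 with utility 4.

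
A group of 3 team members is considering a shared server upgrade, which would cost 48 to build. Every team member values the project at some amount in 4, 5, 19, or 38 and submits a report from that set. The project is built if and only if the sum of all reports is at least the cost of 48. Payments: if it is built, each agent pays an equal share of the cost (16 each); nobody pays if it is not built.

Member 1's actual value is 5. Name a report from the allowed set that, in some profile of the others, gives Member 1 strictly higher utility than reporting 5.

4

Suppose Member 2 reports 5 and Member 3 reports 38.
Report 5: project built, pays 16, utility 5 - 16 = -11.
Report 4: project not built, utility 0.
So reporting 4 beats truth here (0 > -11).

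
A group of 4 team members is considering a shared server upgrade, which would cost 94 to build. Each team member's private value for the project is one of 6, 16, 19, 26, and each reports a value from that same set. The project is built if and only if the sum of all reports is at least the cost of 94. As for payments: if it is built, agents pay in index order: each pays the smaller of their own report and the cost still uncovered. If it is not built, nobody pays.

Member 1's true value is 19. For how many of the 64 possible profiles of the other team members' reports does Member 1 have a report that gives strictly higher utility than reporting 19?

1

Others report (26, 26, 26): truth gives 0; report 16 gives 3 > 0. Violating.
Others report (6, 6, 6): truth gives 0; no alternative beats it.
Others report (6, 6, 16): truth gives 0; no alternative beats it.
(Checking all 64 profiles: 1 has a profitable deviation, 63 do not.)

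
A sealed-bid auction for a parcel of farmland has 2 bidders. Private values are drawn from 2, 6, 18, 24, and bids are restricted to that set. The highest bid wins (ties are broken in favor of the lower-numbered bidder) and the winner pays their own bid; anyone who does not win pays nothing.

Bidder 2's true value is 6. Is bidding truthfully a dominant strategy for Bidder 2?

Yes

Check each profile of the others' bids and compare truth against every alternative bid.
Others bid (2): truth gives 0, best alternative gives 0.
Others bid (6): truth gives 0, best alternative gives 0.
Others bid (18): truth gives 0, best alternative gives 0.
Others bid (24): truth gives 0, best alternative gives 0.
In every case the truthful bid is at least as good as any alternative, so it is a dominant strategy.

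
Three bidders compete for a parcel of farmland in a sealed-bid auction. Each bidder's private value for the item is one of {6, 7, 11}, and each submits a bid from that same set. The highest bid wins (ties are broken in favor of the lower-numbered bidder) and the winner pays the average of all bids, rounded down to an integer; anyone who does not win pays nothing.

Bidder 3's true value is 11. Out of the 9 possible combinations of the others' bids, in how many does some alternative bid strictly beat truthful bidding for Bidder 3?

Others bid (6, 6): truth gives 4; bid 7 gives 5 > 4. Violating.
Others bid (6, 7): truth gives 3; no alternative beats it.
Others bid (6, 11): truth gives 0; no alternative beats it.
(Checking all 9 profiles: 1 has a profitable deviation, 8 do not.)

1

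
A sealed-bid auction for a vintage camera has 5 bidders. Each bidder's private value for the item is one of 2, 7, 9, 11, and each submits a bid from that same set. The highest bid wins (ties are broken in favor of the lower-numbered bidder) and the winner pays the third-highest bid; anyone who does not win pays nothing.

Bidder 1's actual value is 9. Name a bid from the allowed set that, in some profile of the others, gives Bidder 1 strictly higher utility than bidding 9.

Suppose Bidder 2 bids 2, Bidder 3 bids 2, Bidder 4 bids 2 and Bidder 5 bids 11.
Bid 9: loses, pays 0, utility 0.
Bid 11: wins, pays 2, utility 9 - 2 = 7.
So bidding 11 beats truth here (7 > 0).

11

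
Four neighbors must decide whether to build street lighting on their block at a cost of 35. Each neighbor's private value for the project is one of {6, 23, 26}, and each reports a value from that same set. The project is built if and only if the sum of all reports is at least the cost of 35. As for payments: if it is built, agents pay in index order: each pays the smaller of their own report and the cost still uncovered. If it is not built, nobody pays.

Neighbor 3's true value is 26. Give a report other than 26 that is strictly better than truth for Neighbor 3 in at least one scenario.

6

Suppose Neighbor 1 reports 6, Neighbor 2 reports 6 and Neighbor 4 reports 23.
Report 26: project built, pays 23, utility 26 - 23 = 3.
Report 6: project built, pays 6, utility 26 - 6 = 20.
So reporting 6 beats truth here (20 > 3).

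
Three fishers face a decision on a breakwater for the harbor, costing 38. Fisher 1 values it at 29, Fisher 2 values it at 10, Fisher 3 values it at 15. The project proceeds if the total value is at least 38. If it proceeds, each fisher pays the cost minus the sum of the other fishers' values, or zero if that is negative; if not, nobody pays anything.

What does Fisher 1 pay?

Total value 54 ≥ cost 38, so the project is built.
The other fishers' values sum to 25.
Cost minus that sum is 38 - 25 = 13.

13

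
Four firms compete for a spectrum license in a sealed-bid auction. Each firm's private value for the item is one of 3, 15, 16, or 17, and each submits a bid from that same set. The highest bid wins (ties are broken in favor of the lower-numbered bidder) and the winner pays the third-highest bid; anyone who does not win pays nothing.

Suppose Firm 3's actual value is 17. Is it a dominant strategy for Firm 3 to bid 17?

Check each profile of the others' bids and compare truth against every alternative bid.
Others bid (3, 3, 17): truth gives 14, best alternative gives 0.
Others bid (3, 16, 3): truth gives 14, best alternative gives 0.
Others bid (16, 3, 3): truth gives 14, best alternative gives 0.
Others bid (3, 15, 17): truth gives 2, best alternative gives 0.
Others bid (3, 16, 15): truth gives 2, best alternative gives 0.
Others bid (15, 3, 17): truth gives 2, best alternative gives 0.
(Remaining 58 profiles checked similarly; truth is weakly best in each.)
In every case the truthful bid is at least as good as any alternative, so it is a dominant strategy.

Yes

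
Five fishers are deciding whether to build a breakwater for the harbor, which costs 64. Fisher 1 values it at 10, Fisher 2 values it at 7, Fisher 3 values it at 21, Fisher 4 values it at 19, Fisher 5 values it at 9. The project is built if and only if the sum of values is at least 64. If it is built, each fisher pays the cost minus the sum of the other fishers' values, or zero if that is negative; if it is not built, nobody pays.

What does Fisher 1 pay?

8

Total value 66 ≥ cost 64, so the project is built.
The other fishers' values sum to 56.
Cost minus that sum is 64 - 56 = 8.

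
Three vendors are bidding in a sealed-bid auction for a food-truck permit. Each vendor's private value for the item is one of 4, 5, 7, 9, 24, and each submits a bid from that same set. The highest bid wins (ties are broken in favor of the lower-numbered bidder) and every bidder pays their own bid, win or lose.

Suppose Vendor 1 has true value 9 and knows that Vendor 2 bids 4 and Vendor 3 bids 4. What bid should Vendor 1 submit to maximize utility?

Bid 4: wins, pays 4, utility 9 - 4 = 5.
Bid 5: wins, pays 5, utility 9 - 5 = 4.
Bid 7: wins, pays 7, utility 9 - 7 = 2.
Bid 9: wins, pays 9, utility 9 - 9 = 0.
Bid 24: wins, pays 24, utility 9 - 24 = -15.
The best choice is 4 with utility 5.

4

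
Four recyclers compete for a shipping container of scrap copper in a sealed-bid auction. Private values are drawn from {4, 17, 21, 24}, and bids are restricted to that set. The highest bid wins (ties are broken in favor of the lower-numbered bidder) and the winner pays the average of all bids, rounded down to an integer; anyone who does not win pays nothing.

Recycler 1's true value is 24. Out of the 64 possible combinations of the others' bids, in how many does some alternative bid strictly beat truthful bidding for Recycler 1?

20

Others bid (4, 4, 4): truth gives 15; bid 4 gives 20 > 15. Violating.
Others bid (4, 4, 17): truth gives 12; bid 17 gives 14 > 12. Violating.
Others bid (4, 4, 21): truth gives 11; bid 21 gives 12 > 11. Violating.
Others bid (4, 17, 4): truth gives 12; bid 17 gives 14 > 12. Violating.
Others bid (4, 4, 24): truth gives 10; no alternative beats it.
Others bid (4, 17, 24): truth gives 7; no alternative beats it.
(Checking all 64 profiles: 20 have a profitable deviation, 44 do not.)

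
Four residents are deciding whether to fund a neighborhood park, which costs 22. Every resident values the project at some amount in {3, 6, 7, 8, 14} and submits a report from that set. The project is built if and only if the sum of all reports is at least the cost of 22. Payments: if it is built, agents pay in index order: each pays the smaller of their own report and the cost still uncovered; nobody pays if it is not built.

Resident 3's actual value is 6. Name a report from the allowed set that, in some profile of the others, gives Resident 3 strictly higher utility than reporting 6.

3

Suppose Resident 1 reports 3, Resident 2 reports 3 and Resident 4 reports 14.
Report 6: project built, pays 6, utility 6 - 6 = 0.
Report 3: project built, pays 3, utility 6 - 3 = 3.
So reporting 3 beats truth here (3 > 0).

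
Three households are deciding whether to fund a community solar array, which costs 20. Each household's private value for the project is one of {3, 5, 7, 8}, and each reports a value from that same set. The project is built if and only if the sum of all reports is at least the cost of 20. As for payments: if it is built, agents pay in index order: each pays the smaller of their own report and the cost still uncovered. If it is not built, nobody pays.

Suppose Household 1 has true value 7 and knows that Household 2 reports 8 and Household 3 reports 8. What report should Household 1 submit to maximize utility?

Report 3: project not built, utility 0.
Report 5: project built, pays 5, utility 7 - 5 = 2.
Report 7: project built, pays 7, utility 7 - 7 = 0.
Report 8: project built, pays 8, utility 7 - 8 = -1.
The best choice is 5 with utility 2.

5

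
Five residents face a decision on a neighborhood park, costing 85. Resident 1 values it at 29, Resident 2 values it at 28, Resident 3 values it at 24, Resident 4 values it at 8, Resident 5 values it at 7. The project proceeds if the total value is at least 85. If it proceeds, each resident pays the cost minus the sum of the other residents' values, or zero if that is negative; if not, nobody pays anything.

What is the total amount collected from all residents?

48

Total value 96 ≥ cost 85, so it is built.
Resident 1: others sum to 67; max(0, 85 - 67) = 18.
Resident 2: others sum to 68; max(0, 85 - 68) = 17.
Resident 3: others sum to 72; max(0, 85 - 72) = 13.
Resident 4: others sum to 88; max(0, 85 - 88) = 0.
Resident 5: others sum to 89; max(0, 85 - 89) = 0.
Total collected = 18 + 17 + 13 + 0 + 0 = 48.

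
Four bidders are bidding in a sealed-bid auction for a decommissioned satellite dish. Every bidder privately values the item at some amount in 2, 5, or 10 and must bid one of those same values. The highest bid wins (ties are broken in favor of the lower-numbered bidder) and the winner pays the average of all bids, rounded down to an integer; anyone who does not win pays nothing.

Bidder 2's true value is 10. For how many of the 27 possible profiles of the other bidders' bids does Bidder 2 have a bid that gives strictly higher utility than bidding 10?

Others bid (2, 2, 2): truth gives 6; bid 5 gives 8 > 6. Violating.
Others bid (2, 2, 5): truth gives 6; bid 5 gives 7 > 6. Violating.
Others bid (2, 5, 2): truth gives 6; bid 5 gives 7 > 6. Violating.
Others bid (2, 5, 5): truth gives 5; bid 5 gives 6 > 5. Violating.
Others bid (2, 2, 10): truth gives 4; no alternative beats it.
Others bid (2, 5, 10): truth gives 4; no alternative beats it.
(Checking all 27 profiles: 4 have a profitable deviation, 23 do not.)

4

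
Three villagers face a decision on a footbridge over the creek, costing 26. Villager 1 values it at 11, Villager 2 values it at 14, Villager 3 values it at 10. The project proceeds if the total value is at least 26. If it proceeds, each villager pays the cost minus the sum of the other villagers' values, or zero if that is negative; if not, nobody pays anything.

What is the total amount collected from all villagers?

8

Total value 35 ≥ cost 26, so it is built.
Villager 1: others sum to 24; max(0, 26 - 24) = 2.
Villager 2: others sum to 21; max(0, 26 - 21) = 5.
Villager 3: others sum to 25; max(0, 26 - 25) = 1.
Total collected = 2 + 5 + 1 = 8.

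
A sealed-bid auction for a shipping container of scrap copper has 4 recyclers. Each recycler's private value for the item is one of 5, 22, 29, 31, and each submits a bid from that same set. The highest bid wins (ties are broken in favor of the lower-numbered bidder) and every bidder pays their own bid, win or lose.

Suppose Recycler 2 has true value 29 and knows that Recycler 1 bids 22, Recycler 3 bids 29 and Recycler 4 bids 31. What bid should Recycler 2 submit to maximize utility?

Bid 5: loses but pays 5, utility -5.
Bid 22: loses but pays 22, utility -22.
Bid 29: loses but pays 29, utility -29.
Bid 31: wins, pays 31, utility 29 - 31 = -2.
The best choice is 31 with utility -2.

31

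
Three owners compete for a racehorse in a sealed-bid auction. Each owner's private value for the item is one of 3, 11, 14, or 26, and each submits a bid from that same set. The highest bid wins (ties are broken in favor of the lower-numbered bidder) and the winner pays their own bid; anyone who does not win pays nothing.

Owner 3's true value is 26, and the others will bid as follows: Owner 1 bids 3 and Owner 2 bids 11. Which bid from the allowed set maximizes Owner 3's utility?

14

Bid 3: loses, pays 0, utility 0.
Bid 11: loses, pays 0, utility 0.
Bid 14: wins, pays 14, utility 26 - 14 = 12.
Bid 26: wins, pays 26, utility 26 - 26 = 0.
The best choice is 14 with utility 12.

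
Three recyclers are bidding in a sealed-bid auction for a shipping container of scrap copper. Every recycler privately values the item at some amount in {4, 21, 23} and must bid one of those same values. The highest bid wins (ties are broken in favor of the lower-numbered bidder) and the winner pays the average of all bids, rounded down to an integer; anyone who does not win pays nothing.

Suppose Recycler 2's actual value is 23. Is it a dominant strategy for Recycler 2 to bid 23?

No

Consider the case where Recycler 1 bids 4 and Recycler 3 bids 4.
Truthful bid 23: wins, pays 10, utility 23 - 10 = 13.
Bid 21 instead: wins, pays 9, utility 23 - 9 = 14.
Since 14 > 13, bidding 21 is strictly better here, so truthful bidding is not dominant.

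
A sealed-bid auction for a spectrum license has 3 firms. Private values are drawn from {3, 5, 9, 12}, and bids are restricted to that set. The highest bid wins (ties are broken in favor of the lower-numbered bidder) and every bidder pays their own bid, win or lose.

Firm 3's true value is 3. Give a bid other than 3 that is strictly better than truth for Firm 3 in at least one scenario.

5

Suppose Firm 1 bids 3 and Firm 2 bids 3.
Bid 3: loses but pays 3, utility -3.
Bid 5: wins, pays 5, utility 3 - 5 = -2.
So bidding 5 beats truth here (-2 > -3).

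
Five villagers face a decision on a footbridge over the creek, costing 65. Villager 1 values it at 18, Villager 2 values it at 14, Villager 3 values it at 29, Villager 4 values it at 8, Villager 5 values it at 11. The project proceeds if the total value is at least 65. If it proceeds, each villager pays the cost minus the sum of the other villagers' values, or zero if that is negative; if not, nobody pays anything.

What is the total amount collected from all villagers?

17

Total value 80 ≥ cost 65, so it is built.
Villager 1: others sum to 62; max(0, 65 - 62) = 3.
Villager 2: others sum to 66; max(0, 65 - 66) = 0.
Villager 3: others sum to 51; max(0, 65 - 51) = 14.
Villager 4: others sum to 72; max(0, 65 - 72) = 0.
Villager 5: others sum to 69; max(0, 65 - 69) = 0.
Total collected = 3 + 0 + 14 + 0 + 0 = 17.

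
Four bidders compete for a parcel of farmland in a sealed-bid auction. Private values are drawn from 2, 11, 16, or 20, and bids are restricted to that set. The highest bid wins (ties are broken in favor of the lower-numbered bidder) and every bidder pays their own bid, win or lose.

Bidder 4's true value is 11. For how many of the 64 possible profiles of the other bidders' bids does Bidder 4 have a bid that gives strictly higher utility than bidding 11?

Others bid (2, 2, 11): truth gives -11; bid 2 gives -2 > -11. Violating.
Others bid (2, 2, 16): truth gives -11; bid 2 gives -2 > -11. Violating.
Others bid (2, 2, 20): truth gives -11; bid 2 gives -2 > -11. Violating.
Others bid (2, 11, 2): truth gives -11; bid 2 gives -2 > -11. Violating.
Others bid (2, 2, 2): truth gives 0; no alternative beats it.
(Checking all 64 profiles: 63 have a profitable deviation, 1 does not.)

63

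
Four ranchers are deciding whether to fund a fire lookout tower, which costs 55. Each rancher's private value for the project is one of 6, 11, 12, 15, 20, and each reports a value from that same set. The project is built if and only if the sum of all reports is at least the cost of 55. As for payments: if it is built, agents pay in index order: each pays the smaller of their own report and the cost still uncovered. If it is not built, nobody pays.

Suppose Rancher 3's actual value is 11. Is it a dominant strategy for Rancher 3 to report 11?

Consider the case where Rancher 1 reports 11, Rancher 2 reports 20 and Rancher 4 reports 20.
Truthful report 11: project built, pays 11, utility 11 - 11 = 0.
Report 6 instead: project built, pays 6, utility 11 - 6 = 5.
Since 5 > 0, reporting 6 is strictly better here, so truthful reporting is not dominant.

No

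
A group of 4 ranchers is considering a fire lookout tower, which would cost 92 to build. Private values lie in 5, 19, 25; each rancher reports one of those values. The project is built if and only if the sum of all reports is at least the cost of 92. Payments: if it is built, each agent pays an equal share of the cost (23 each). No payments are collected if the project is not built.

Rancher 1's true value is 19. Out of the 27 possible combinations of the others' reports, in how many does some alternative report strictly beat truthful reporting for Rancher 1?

1

Others report (25, 25, 25): truth gives -4; report 5 gives 0 > -4. Violating.
Others report (5, 5, 5): truth gives 0; no alternative beats it.
Others report (5, 5, 19): truth gives 0; no alternative beats it.
(Checking all 27 profiles: 1 has a profitable deviation, 26 do not.)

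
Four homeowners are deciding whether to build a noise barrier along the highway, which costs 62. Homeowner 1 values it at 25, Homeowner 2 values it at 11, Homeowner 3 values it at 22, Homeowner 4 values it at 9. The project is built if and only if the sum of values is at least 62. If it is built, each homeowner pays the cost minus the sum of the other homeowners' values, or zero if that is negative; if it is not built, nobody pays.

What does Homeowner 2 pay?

6

Total value 67 ≥ cost 62, so the project is built.
The other homeowners' values sum to 56.
Cost minus that sum is 62 - 56 = 6.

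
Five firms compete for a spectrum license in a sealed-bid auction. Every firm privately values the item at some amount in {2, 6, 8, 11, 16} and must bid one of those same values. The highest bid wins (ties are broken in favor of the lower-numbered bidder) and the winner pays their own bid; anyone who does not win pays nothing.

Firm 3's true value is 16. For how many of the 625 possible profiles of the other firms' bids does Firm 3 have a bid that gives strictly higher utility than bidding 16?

144

Others bid (2, 2, 2, 2): truth gives 0; bid 6 gives 10 > 0. Violating.
Others bid (2, 2, 2, 6): truth gives 0; bid 6 gives 10 > 0. Violating.
Others bid (2, 2, 2, 8): truth gives 0; bid 8 gives 8 > 0. Violating.
Others bid (2, 2, 2, 11): truth gives 0; bid 11 gives 5 > 0. Violating.
Others bid (2, 2, 2, 16): truth gives 0; no alternative beats it.
Others bid (2, 2, 6, 16): truth gives 0; no alternative beats it.
(Checking all 625 profiles: 144 have a profitable deviation, 481 do not.)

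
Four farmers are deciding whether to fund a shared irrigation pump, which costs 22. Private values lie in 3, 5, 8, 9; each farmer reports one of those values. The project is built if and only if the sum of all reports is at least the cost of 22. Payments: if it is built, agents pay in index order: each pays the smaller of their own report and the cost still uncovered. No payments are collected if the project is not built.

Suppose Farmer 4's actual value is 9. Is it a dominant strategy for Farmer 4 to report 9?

Check each profile of the others' reports and compare truth against every alternative report.
Others report (5, 8, 9): truth gives 9, best alternative gives 9.
Others report (5, 9, 8): truth gives 9, best alternative gives 9.
Others report (5, 9, 9): truth gives 9, best alternative gives 9.
Others report (8, 5, 9): truth gives 9, best alternative gives 9.
Others report (8, 8, 8): truth gives 9, best alternative gives 9.
Others report (8, 8, 9): truth gives 9, best alternative gives 9.
(Remaining 58 profiles checked similarly; truth is weakly best in each.)
In every case the truthful report is at least as good as any alternative, so it is a dominant strategy.

Yes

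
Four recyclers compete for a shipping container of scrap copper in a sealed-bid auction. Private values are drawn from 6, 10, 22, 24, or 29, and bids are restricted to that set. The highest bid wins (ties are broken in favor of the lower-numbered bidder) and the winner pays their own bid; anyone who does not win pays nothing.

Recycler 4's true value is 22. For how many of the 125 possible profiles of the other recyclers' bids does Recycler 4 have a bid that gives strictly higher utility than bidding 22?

1

Others bid (6, 6, 6): truth gives 0; bid 10 gives 12 > 0. Violating.
Others bid (6, 6, 10): truth gives 0; no alternative beats it.
Others bid (6, 6, 22): truth gives 0; no alternative beats it.
(Checking all 125 profiles: 1 has a profitable deviation, 124 do not.)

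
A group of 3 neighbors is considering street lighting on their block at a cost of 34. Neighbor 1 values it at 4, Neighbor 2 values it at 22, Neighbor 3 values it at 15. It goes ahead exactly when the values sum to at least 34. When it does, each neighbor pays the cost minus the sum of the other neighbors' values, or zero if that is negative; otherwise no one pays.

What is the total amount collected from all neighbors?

23

Total value 41 ≥ cost 34, so it is built.
Neighbor 1: others sum to 37; max(0, 34 - 37) = 0.
Neighbor 2: others sum to 19; max(0, 34 - 19) = 15.
Neighbor 3: others sum to 26; max(0, 34 - 26) = 8.
Total collected = 0 + 15 + 8 = 23.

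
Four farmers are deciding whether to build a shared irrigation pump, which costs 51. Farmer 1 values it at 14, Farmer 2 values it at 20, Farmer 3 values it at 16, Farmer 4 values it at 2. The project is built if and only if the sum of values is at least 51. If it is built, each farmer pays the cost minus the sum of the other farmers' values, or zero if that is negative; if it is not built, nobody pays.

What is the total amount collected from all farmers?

Total value 52 ≥ cost 51, so it is built.
Farmer 1: others sum to 38; max(0, 51 - 38) = 13.
Farmer 2: others sum to 32; max(0, 51 - 32) = 19.
Farmer 3: others sum to 36; max(0, 51 - 36) = 15.
Farmer 4: others sum to 50; max(0, 51 - 50) = 1.
Total collected = 13 + 19 + 15 + 1 = 48.

48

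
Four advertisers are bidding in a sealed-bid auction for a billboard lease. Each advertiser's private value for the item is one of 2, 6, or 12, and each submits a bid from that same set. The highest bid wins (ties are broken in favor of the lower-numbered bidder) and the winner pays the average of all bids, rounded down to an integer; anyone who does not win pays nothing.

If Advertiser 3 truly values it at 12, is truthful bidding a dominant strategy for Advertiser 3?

Consider the case where Advertiser 1 bids 2, Advertiser 2 bids 2 and Advertiser 4 bids 2.
Truthful bid 12: wins, pays 4, utility 12 - 4 = 8.
Bid 6 instead: wins, pays 3, utility 12 - 3 = 9.
Since 9 > 8, bidding 6 is strictly better here, so truthful bidding is not dominant.

No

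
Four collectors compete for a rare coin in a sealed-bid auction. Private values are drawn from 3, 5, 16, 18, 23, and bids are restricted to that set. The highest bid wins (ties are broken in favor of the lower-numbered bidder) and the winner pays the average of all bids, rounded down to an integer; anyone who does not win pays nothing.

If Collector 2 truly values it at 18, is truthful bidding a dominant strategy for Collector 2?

Consider the case where Collector 1 bids 3, Collector 3 bids 3 and Collector 4 bids 3.
Truthful bid 18: wins, pays 6, utility 18 - 6 = 12.
Bid 5 instead: wins, pays 3, utility 18 - 3 = 15.
Since 15 > 12, bidding 5 is strictly better here, so truthful bidding is not dominant.

No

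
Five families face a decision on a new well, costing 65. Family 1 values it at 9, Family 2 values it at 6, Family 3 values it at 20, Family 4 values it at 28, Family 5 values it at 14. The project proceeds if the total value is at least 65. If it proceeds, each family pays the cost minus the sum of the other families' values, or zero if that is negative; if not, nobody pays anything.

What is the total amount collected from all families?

Total value 77 ≥ cost 65, so it is built.
Family 1: others sum to 68; max(0, 65 - 68) = 0.
Family 2: others sum to 71; max(0, 65 - 71) = 0.
Family 3: others sum to 57; max(0, 65 - 57) = 8.
Family 4: others sum to 49; max(0, 65 - 49) = 16.
Family 5: others sum to 63; max(0, 65 - 63) = 2.
Total collected = 0 + 0 + 8 + 16 + 2 = 26.

26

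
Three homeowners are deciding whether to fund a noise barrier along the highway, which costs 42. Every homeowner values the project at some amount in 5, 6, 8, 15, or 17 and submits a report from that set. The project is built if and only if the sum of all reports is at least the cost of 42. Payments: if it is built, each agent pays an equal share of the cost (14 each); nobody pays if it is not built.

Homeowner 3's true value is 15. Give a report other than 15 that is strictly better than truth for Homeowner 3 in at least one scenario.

17

Suppose Homeowner 1 reports 8 and Homeowner 2 reports 17.
Report 15: project not built, utility 0.
Report 17: project built, pays 14, utility 15 - 14 = 1.
So reporting 17 beats truth here (1 > 0).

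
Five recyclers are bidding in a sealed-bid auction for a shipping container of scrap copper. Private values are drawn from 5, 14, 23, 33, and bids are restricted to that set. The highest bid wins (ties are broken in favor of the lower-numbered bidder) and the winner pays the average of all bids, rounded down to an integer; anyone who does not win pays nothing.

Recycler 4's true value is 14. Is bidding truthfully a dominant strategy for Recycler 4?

Consider the case where Recycler 1 bids 5, Recycler 2 bids 5, Recycler 3 bids 5 and Recycler 5 bids 23.
Truthful bid 14: loses, pays 0, utility 0.
Bid 23 instead: wins, pays 12, utility 14 - 12 = 2.
Since 2 > 0, bidding 23 is strictly better here, so truthful bidding is not dominant.

No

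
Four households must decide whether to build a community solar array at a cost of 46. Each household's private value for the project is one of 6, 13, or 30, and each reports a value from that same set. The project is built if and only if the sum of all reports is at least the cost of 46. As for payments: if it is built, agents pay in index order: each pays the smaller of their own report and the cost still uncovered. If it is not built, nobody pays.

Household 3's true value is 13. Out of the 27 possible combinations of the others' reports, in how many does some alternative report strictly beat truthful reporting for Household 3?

10

Others report (6, 6, 30): truth gives 0; report 6 gives 7 > 0. Violating.
Others report (6, 13, 30): truth gives 0; report 6 gives 7 > 0. Violating.
Others report (6, 30, 6): truth gives 3; report 6 gives 7 > 3. Violating.
Others report (6, 30, 13): truth gives 3; report 6 gives 7 > 3. Violating.
Others report (6, 6, 6): truth gives 0; no alternative beats it.
Others report (6, 6, 13): truth gives 0; no alternative beats it.
(Checking all 27 profiles: 10 have a profitable deviation, 17 do not.)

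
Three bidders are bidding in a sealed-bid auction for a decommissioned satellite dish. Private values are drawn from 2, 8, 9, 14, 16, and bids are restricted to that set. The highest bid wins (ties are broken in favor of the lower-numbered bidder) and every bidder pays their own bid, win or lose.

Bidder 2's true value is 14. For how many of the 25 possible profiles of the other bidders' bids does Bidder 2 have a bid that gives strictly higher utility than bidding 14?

19

Others bid (2, 2): truth gives 0; bid 8 gives 6 > 0. Violating.
Others bid (2, 8): truth gives 0; bid 8 gives 6 > 0. Violating.
Others bid (2, 9): truth gives 0; bid 9 gives 5 > 0. Violating.
Others bid (2, 16): truth gives -14; bid 2 gives -2 > -14. Violating.
Others bid (2, 14): truth gives 0; no alternative beats it.
Others bid (8, 14): truth gives 0; no alternative beats it.
(Checking all 25 profiles: 19 have a profitable deviation, 6 do not.)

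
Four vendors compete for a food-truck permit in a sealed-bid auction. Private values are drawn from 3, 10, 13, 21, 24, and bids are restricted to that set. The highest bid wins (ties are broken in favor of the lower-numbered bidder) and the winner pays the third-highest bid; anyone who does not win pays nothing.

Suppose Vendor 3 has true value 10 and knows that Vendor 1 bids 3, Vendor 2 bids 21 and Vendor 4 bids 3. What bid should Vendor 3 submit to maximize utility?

24

Bid 3: loses, pays 0, utility 0.
Bid 10: loses, pays 0, utility 0.
Bid 13: loses, pays 0, utility 0.
Bid 21: loses, pays 0, utility 0.
Bid 24: wins, pays 3, utility 10 - 3 = 7.
The best choice is 24 with utility 7.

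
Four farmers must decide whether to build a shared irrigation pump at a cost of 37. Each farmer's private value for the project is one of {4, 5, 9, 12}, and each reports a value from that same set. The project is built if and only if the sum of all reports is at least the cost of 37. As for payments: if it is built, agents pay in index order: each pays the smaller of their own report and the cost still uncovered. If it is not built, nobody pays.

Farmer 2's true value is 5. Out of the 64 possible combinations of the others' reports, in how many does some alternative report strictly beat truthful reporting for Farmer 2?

4

Others report (9, 12, 12): truth gives 0; report 4 gives 1 > 0. Violating.
Others report (12, 9, 12): truth gives 0; report 4 gives 1 > 0. Violating.
Others report (12, 12, 9): truth gives 0; report 4 gives 1 > 0. Violating.
Others report (12, 12, 12): truth gives 0; report 4 gives 1 > 0. Violating.
Others report (4, 4, 4): truth gives 0; no alternative beats it.
Others report (4, 4, 5): truth gives 0; no alternative beats it.
(Checking all 64 profiles: 4 have a profitable deviation, 60 do not.)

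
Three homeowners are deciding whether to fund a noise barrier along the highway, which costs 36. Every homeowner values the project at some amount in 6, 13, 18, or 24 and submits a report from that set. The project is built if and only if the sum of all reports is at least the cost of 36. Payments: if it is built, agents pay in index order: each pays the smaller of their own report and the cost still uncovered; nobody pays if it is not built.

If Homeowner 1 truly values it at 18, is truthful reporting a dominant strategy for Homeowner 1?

No

Consider the case where Homeowner 2 reports 6 and Homeowner 3 reports 18.
Truthful report 18: project built, pays 18, utility 18 - 18 = 0.
Report 13 instead: project built, pays 13, utility 18 - 13 = 5.
Since 5 > 0, reporting 13 is strictly better here, so truthful reporting is not dominant.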